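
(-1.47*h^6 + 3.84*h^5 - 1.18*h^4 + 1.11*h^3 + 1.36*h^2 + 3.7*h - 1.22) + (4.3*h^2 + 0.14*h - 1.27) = -1.47*h^6 + 3.84*h^5 - 1.18*h^4 + 1.11*h^3 + 5.66*h^2 + 3.84*h - 2.49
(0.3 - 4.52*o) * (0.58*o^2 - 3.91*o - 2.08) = -2.6216*o^3 + 17.8472*o^2 + 8.2286*o - 0.624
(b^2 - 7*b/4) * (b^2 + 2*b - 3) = b^4 + b^3/4 - 13*b^2/2 + 21*b/4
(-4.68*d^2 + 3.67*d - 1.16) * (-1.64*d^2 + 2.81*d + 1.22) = 7.6752*d^4 - 19.1696*d^3 + 6.5055*d^2 + 1.2178*d - 1.4152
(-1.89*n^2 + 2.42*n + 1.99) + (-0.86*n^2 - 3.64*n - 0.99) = -2.75*n^2 - 1.22*n + 1.0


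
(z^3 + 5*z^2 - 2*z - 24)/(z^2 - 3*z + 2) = (z^2 + 7*z + 12)/(z - 1)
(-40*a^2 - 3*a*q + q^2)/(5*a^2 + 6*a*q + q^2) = (-8*a + q)/(a + q)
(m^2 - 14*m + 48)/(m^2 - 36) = (m - 8)/(m + 6)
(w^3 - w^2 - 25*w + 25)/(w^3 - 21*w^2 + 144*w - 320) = (w^2 + 4*w - 5)/(w^2 - 16*w + 64)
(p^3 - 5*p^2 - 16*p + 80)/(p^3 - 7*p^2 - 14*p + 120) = (p - 4)/(p - 6)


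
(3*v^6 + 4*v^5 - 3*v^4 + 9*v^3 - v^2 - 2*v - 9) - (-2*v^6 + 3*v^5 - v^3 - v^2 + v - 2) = 5*v^6 + v^5 - 3*v^4 + 10*v^3 - 3*v - 7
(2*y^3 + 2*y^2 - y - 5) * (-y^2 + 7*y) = -2*y^5 + 12*y^4 + 15*y^3 - 2*y^2 - 35*y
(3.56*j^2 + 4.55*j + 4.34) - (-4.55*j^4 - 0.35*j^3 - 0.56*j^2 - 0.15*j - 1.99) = 4.55*j^4 + 0.35*j^3 + 4.12*j^2 + 4.7*j + 6.33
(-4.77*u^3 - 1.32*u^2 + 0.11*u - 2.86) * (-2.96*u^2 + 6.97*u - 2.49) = 14.1192*u^5 - 29.3397*u^4 + 2.3513*u^3 + 12.5191*u^2 - 20.2081*u + 7.1214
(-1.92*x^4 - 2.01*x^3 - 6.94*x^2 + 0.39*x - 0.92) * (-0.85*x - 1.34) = 1.632*x^5 + 4.2813*x^4 + 8.5924*x^3 + 8.9681*x^2 + 0.2594*x + 1.2328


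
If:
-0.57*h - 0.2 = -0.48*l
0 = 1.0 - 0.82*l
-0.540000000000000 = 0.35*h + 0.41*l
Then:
No Solution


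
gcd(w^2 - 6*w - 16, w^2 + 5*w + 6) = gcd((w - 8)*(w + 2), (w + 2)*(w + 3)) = w + 2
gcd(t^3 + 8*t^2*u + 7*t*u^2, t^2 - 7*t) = t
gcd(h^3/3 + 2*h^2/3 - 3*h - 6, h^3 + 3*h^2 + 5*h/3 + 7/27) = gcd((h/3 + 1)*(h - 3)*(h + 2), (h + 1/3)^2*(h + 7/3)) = 1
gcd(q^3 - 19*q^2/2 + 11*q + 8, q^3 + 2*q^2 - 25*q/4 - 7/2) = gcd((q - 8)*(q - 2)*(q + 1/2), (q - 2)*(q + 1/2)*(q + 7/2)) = q^2 - 3*q/2 - 1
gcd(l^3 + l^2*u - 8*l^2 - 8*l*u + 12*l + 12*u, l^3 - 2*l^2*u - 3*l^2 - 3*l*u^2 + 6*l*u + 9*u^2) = l + u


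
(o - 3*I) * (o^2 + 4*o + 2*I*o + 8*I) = o^3 + 4*o^2 - I*o^2 + 6*o - 4*I*o + 24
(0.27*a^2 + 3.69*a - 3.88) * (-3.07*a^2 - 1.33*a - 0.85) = -0.8289*a^4 - 11.6874*a^3 + 6.7744*a^2 + 2.0239*a + 3.298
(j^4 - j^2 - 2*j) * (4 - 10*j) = -10*j^5 + 4*j^4 + 10*j^3 + 16*j^2 - 8*j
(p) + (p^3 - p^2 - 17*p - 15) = p^3 - p^2 - 16*p - 15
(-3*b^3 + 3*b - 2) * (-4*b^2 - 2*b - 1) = 12*b^5 + 6*b^4 - 9*b^3 + 2*b^2 + b + 2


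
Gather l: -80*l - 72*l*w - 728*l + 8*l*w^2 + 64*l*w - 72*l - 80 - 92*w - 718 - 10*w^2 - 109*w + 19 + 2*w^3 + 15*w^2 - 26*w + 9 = l*(8*w^2 - 8*w - 880) + 2*w^3 + 5*w^2 - 227*w - 770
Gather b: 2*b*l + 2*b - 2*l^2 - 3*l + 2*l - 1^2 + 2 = b*(2*l + 2) - 2*l^2 - l + 1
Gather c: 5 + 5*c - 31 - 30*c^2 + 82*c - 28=-30*c^2 + 87*c - 54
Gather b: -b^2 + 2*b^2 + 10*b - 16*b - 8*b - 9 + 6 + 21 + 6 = b^2 - 14*b + 24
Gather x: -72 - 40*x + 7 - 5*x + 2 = -45*x - 63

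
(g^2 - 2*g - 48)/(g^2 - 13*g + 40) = (g + 6)/(g - 5)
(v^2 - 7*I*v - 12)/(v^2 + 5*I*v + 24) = (v - 4*I)/(v + 8*I)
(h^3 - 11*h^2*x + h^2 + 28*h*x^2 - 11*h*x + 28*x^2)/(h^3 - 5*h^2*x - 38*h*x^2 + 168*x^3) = (h + 1)/(h + 6*x)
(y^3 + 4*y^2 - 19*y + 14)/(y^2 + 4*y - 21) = (y^2 - 3*y + 2)/(y - 3)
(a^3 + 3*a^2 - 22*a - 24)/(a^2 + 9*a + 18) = (a^2 - 3*a - 4)/(a + 3)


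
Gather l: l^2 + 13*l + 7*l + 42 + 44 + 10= l^2 + 20*l + 96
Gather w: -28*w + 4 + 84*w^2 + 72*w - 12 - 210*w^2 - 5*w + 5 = -126*w^2 + 39*w - 3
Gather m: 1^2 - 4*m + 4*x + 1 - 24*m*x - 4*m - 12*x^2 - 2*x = m*(-24*x - 8) - 12*x^2 + 2*x + 2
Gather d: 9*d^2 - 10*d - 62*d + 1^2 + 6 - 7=9*d^2 - 72*d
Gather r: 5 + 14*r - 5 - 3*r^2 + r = -3*r^2 + 15*r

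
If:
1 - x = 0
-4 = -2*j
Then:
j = 2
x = 1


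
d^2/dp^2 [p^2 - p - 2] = 2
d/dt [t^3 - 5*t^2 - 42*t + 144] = 3*t^2 - 10*t - 42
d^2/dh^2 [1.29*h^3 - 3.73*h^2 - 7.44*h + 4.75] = 7.74*h - 7.46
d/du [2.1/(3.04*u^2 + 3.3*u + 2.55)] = (-12.768*u - 6.93)/(3.04*u^2 + 3.3*u + 2.55)^2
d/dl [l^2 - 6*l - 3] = 2*l - 6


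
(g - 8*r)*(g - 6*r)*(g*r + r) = g^3*r - 14*g^2*r^2 + g^2*r + 48*g*r^3 - 14*g*r^2 + 48*r^3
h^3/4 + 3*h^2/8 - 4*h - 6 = (h/4 + 1)*(h - 4)*(h + 3/2)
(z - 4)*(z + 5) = z^2 + z - 20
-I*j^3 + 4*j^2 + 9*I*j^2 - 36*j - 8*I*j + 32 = (j - 8)*(j + 4*I)*(-I*j + I)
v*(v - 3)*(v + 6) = v^3 + 3*v^2 - 18*v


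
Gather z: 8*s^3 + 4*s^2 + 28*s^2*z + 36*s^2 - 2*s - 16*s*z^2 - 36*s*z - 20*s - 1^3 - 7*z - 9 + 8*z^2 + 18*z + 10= 8*s^3 + 40*s^2 - 22*s + z^2*(8 - 16*s) + z*(28*s^2 - 36*s + 11)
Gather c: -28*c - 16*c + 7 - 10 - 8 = -44*c - 11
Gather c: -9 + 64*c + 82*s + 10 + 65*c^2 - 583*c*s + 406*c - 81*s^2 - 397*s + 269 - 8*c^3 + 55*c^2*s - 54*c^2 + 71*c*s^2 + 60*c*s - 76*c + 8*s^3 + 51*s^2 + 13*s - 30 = -8*c^3 + c^2*(55*s + 11) + c*(71*s^2 - 523*s + 394) + 8*s^3 - 30*s^2 - 302*s + 240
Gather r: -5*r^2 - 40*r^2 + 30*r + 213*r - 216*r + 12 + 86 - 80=-45*r^2 + 27*r + 18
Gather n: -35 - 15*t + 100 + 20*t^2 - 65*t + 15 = 20*t^2 - 80*t + 80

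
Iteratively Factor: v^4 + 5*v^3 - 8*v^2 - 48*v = (v - 3)*(v^3 + 8*v^2 + 16*v) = (v - 3)*(v + 4)*(v^2 + 4*v) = (v - 3)*(v + 4)^2*(v)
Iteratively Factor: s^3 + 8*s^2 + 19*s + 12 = (s + 3)*(s^2 + 5*s + 4) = (s + 1)*(s + 3)*(s + 4)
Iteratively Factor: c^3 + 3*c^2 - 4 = (c + 2)*(c^2 + c - 2) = (c + 2)^2*(c - 1)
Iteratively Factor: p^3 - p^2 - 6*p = (p - 3)*(p^2 + 2*p) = p*(p - 3)*(p + 2)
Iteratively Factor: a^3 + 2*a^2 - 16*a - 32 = (a + 2)*(a^2 - 16) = (a - 4)*(a + 2)*(a + 4)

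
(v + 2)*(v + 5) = v^2 + 7*v + 10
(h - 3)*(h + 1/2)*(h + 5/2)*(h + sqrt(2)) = h^4 + sqrt(2)*h^3 - 31*h^2/4 - 31*sqrt(2)*h/4 - 15*h/4 - 15*sqrt(2)/4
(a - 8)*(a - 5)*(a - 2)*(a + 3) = a^4 - 12*a^3 + 21*a^2 + 118*a - 240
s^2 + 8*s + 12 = (s + 2)*(s + 6)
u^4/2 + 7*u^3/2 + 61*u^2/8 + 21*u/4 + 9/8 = (u/2 + 1/4)*(u + 1/2)*(u + 3)^2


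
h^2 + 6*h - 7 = (h - 1)*(h + 7)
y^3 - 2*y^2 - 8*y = y*(y - 4)*(y + 2)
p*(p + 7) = p^2 + 7*p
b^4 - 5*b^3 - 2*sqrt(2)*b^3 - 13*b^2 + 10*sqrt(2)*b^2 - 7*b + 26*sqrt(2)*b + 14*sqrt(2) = (b - 7)*(b + 1)^2*(b - 2*sqrt(2))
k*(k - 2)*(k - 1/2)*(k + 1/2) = k^4 - 2*k^3 - k^2/4 + k/2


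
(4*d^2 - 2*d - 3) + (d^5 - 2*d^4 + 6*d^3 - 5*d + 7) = d^5 - 2*d^4 + 6*d^3 + 4*d^2 - 7*d + 4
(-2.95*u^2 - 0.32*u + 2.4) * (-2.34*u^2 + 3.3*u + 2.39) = 6.903*u^4 - 8.9862*u^3 - 13.7225*u^2 + 7.1552*u + 5.736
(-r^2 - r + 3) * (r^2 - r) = -r^4 + 4*r^2 - 3*r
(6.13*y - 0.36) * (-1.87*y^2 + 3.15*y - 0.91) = -11.4631*y^3 + 19.9827*y^2 - 6.7123*y + 0.3276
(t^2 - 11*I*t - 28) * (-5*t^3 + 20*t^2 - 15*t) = -5*t^5 + 20*t^4 + 55*I*t^4 + 125*t^3 - 220*I*t^3 - 560*t^2 + 165*I*t^2 + 420*t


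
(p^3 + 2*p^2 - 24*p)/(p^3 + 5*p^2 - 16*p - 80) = p*(p + 6)/(p^2 + 9*p + 20)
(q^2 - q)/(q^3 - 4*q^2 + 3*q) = 1/(q - 3)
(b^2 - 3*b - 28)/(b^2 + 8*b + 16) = (b - 7)/(b + 4)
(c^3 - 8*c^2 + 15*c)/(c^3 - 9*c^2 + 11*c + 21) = c*(c - 5)/(c^2 - 6*c - 7)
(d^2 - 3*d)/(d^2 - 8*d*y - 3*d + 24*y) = d/(d - 8*y)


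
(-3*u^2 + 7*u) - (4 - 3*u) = -3*u^2 + 10*u - 4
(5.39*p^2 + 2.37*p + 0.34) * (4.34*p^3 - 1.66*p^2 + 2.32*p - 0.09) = 23.3926*p^5 + 1.3384*p^4 + 10.0462*p^3 + 4.4489*p^2 + 0.5755*p - 0.0306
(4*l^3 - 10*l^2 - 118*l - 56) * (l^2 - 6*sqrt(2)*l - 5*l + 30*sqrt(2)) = 4*l^5 - 24*sqrt(2)*l^4 - 30*l^4 - 68*l^3 + 180*sqrt(2)*l^3 + 534*l^2 + 408*sqrt(2)*l^2 - 3204*sqrt(2)*l + 280*l - 1680*sqrt(2)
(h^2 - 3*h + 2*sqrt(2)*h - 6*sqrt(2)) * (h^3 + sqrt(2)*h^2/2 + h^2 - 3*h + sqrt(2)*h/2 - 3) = h^5 - 2*h^4 + 5*sqrt(2)*h^4/2 - 5*sqrt(2)*h^3 - 4*h^3 - 27*sqrt(2)*h^2/2 + 2*h^2 + 3*h + 12*sqrt(2)*h + 18*sqrt(2)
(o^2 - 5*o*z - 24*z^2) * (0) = 0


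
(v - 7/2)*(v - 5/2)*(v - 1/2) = v^3 - 13*v^2/2 + 47*v/4 - 35/8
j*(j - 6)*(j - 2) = j^3 - 8*j^2 + 12*j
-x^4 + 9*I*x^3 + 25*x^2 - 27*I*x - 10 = (x - 5*I)*(x - 2*I)*(I*x + 1)^2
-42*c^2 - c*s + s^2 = (-7*c + s)*(6*c + s)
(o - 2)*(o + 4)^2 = o^3 + 6*o^2 - 32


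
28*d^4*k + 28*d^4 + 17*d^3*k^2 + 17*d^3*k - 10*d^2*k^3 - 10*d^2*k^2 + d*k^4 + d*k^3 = (-7*d + k)*(-4*d + k)*(d + k)*(d*k + d)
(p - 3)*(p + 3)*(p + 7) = p^3 + 7*p^2 - 9*p - 63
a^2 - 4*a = a*(a - 4)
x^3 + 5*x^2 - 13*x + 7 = (x - 1)^2*(x + 7)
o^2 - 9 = (o - 3)*(o + 3)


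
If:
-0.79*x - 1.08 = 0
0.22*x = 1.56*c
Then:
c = -0.19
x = -1.37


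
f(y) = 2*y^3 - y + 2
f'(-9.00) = 485.00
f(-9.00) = -1447.00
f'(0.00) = -1.00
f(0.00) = 2.00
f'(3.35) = 66.34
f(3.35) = 73.84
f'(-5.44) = 176.56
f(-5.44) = -314.54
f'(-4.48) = 119.42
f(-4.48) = -173.35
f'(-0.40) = -0.04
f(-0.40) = 2.27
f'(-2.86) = 48.08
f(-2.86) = -41.93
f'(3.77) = 84.28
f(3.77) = 105.40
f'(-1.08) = 6.00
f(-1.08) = 0.56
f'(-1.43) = 11.27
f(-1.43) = -2.42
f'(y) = 6*y^2 - 1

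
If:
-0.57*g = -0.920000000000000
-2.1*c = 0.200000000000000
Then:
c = -0.10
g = 1.61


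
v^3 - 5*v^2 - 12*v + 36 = (v - 6)*(v - 2)*(v + 3)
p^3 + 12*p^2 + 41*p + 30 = (p + 1)*(p + 5)*(p + 6)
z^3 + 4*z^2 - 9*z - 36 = (z - 3)*(z + 3)*(z + 4)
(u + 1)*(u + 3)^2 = u^3 + 7*u^2 + 15*u + 9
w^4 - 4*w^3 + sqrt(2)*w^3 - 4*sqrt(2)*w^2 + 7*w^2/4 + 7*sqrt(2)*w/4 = w*(w - 7/2)*(w - 1/2)*(w + sqrt(2))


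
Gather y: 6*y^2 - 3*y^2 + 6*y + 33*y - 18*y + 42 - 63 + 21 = 3*y^2 + 21*y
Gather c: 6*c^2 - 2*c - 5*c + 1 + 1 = 6*c^2 - 7*c + 2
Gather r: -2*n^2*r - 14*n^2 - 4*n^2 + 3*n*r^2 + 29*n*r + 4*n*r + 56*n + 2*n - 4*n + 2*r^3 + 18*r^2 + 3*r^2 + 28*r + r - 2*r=-18*n^2 + 54*n + 2*r^3 + r^2*(3*n + 21) + r*(-2*n^2 + 33*n + 27)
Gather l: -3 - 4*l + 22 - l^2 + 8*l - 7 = -l^2 + 4*l + 12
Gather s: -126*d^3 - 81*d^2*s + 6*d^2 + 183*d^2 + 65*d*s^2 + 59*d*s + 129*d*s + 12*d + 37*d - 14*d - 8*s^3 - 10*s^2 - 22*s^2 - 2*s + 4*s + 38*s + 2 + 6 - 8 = -126*d^3 + 189*d^2 + 35*d - 8*s^3 + s^2*(65*d - 32) + s*(-81*d^2 + 188*d + 40)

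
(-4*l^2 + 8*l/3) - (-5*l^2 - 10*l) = l^2 + 38*l/3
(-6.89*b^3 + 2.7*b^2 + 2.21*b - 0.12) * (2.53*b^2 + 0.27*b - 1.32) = -17.4317*b^5 + 4.9707*b^4 + 15.4151*b^3 - 3.2709*b^2 - 2.9496*b + 0.1584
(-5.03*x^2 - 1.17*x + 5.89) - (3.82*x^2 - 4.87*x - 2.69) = -8.85*x^2 + 3.7*x + 8.58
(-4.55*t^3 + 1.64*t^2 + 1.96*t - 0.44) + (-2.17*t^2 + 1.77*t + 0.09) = -4.55*t^3 - 0.53*t^2 + 3.73*t - 0.35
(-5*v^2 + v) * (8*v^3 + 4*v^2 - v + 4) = -40*v^5 - 12*v^4 + 9*v^3 - 21*v^2 + 4*v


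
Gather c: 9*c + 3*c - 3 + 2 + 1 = 12*c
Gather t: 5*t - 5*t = 0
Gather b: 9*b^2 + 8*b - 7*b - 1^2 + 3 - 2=9*b^2 + b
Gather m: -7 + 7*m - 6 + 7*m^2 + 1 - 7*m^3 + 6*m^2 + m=-7*m^3 + 13*m^2 + 8*m - 12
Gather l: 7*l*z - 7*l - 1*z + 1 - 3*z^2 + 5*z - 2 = l*(7*z - 7) - 3*z^2 + 4*z - 1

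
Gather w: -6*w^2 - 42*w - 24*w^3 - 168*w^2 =-24*w^3 - 174*w^2 - 42*w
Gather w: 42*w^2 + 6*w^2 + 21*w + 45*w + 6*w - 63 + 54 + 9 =48*w^2 + 72*w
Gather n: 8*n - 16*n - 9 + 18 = 9 - 8*n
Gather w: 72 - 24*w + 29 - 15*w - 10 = 91 - 39*w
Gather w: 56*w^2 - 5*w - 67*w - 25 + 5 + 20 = 56*w^2 - 72*w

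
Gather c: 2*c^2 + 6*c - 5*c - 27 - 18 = 2*c^2 + c - 45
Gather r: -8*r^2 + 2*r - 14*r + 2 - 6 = -8*r^2 - 12*r - 4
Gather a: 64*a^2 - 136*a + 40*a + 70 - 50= 64*a^2 - 96*a + 20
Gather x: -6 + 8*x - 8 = 8*x - 14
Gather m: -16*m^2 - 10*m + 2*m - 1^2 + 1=-16*m^2 - 8*m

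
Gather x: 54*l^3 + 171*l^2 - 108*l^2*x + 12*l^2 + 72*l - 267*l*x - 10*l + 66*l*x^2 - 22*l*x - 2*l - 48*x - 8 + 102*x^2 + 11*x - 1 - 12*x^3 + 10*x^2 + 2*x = 54*l^3 + 183*l^2 + 60*l - 12*x^3 + x^2*(66*l + 112) + x*(-108*l^2 - 289*l - 35) - 9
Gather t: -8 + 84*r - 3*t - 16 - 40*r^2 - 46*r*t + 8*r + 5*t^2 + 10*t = -40*r^2 + 92*r + 5*t^2 + t*(7 - 46*r) - 24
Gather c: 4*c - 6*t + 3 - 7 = 4*c - 6*t - 4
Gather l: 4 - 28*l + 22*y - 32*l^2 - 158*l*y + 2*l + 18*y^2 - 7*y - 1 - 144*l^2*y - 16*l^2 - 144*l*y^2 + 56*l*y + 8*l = l^2*(-144*y - 48) + l*(-144*y^2 - 102*y - 18) + 18*y^2 + 15*y + 3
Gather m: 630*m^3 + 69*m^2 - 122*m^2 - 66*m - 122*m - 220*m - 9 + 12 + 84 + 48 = 630*m^3 - 53*m^2 - 408*m + 135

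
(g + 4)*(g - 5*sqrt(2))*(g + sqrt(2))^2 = g^4 - 3*sqrt(2)*g^3 + 4*g^3 - 18*g^2 - 12*sqrt(2)*g^2 - 72*g - 10*sqrt(2)*g - 40*sqrt(2)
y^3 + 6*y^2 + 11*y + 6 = (y + 1)*(y + 2)*(y + 3)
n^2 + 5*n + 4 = (n + 1)*(n + 4)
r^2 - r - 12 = (r - 4)*(r + 3)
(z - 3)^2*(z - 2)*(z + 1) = z^4 - 7*z^3 + 13*z^2 + 3*z - 18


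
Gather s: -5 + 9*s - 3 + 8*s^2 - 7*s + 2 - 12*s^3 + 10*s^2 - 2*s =-12*s^3 + 18*s^2 - 6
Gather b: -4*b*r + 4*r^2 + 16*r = -4*b*r + 4*r^2 + 16*r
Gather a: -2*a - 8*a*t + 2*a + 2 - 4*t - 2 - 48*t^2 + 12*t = -8*a*t - 48*t^2 + 8*t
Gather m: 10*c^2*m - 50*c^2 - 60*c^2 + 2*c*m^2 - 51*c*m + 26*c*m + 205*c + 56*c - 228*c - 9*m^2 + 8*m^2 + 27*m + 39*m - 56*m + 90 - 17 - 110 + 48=-110*c^2 + 33*c + m^2*(2*c - 1) + m*(10*c^2 - 25*c + 10) + 11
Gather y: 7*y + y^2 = y^2 + 7*y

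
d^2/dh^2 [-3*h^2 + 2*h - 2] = -6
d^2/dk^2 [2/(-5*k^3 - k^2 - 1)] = 4*(-k^2*(15*k + 2)^2 + (15*k + 1)*(5*k^3 + k^2 + 1))/(5*k^3 + k^2 + 1)^3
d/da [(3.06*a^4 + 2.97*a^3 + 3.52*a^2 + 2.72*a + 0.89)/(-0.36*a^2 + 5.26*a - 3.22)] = (-2.2032*a^5 + 47.2176*a^4 - 8.16840000000001*a^3 - 9.1958*a^2 - 22.028*a - 13.4398)/(0.1296*a^4 - 3.7872*a^3 + 29.986*a^2 - 33.8744*a + 10.3684)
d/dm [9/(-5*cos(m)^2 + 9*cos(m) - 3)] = 9*(9 - 10*cos(m))*sin(m)/(5*cos(m)^2 - 9*cos(m) + 3)^2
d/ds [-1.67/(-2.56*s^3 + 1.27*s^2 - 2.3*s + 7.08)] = (-12.8256*s^2 + 4.2418*s - 3.841)/(2.56*s^3 - 1.27*s^2 + 2.3*s - 7.08)^2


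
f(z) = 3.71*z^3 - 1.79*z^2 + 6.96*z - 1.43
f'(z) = 11.13*z^2 - 3.58*z + 6.96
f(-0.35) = -4.24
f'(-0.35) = 9.58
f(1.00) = 7.45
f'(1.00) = 14.51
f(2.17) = 43.15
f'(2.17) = 51.60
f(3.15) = 118.69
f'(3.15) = 106.12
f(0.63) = 3.17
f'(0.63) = 9.12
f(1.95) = 32.84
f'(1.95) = 42.30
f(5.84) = 717.11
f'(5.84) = 365.65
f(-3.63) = -227.74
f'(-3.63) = 166.61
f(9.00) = 2620.81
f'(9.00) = 876.27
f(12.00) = 6235.21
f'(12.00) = 1566.72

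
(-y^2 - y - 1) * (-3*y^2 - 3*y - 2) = 3*y^4 + 6*y^3 + 8*y^2 + 5*y + 2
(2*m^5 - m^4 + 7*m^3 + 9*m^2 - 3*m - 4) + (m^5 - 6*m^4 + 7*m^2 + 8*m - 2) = 3*m^5 - 7*m^4 + 7*m^3 + 16*m^2 + 5*m - 6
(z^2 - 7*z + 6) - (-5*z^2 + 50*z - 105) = 6*z^2 - 57*z + 111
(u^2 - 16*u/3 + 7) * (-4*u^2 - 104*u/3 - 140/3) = -4*u^4 - 40*u^3/3 + 992*u^2/9 + 56*u/9 - 980/3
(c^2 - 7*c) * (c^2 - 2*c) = c^4 - 9*c^3 + 14*c^2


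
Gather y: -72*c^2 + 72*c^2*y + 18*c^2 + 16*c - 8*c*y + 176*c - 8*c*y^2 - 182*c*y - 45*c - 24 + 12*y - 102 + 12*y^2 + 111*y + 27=-54*c^2 + 147*c + y^2*(12 - 8*c) + y*(72*c^2 - 190*c + 123) - 99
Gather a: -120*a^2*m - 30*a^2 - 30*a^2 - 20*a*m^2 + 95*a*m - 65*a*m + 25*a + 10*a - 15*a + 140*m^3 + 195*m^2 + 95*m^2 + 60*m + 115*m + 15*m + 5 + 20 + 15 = a^2*(-120*m - 60) + a*(-20*m^2 + 30*m + 20) + 140*m^3 + 290*m^2 + 190*m + 40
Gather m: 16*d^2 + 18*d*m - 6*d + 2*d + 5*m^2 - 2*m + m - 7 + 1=16*d^2 - 4*d + 5*m^2 + m*(18*d - 1) - 6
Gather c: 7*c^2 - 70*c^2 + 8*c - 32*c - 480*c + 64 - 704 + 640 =-63*c^2 - 504*c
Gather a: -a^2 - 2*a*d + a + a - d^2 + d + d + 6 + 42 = -a^2 + a*(2 - 2*d) - d^2 + 2*d + 48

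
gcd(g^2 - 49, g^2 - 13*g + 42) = g - 7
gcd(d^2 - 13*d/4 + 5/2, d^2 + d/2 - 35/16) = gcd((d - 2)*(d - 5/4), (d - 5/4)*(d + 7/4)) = d - 5/4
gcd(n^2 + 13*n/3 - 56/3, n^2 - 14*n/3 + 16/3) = n - 8/3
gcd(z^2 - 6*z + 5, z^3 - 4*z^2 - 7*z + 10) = z^2 - 6*z + 5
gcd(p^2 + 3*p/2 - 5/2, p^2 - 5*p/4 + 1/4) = p - 1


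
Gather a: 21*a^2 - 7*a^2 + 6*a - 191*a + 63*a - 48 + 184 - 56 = 14*a^2 - 122*a + 80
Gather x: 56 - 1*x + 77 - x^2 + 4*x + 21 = -x^2 + 3*x + 154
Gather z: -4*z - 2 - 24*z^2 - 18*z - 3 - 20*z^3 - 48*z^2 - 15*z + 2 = -20*z^3 - 72*z^2 - 37*z - 3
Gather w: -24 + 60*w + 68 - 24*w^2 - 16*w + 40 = -24*w^2 + 44*w + 84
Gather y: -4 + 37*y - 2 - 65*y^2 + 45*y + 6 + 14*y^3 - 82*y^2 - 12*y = 14*y^3 - 147*y^2 + 70*y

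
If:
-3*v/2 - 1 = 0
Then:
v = -2/3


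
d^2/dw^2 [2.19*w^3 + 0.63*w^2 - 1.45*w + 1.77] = 13.14*w + 1.26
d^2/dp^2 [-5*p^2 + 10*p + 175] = -10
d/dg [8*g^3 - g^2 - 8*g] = 24*g^2 - 2*g - 8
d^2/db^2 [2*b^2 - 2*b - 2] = 4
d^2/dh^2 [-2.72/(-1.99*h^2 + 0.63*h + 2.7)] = (21.542944*h^2 - 6.820128*h - 2.72*(3.98*h - 0.63)*(7.96*h - 1.26) - 29.22912)/(-1.99*h^2 + 0.63*h + 2.7)^3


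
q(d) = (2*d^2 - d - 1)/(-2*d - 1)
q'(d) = (4*d - 1)/(-2*d - 1) + 2*(2*d^2 - d - 1)/(-2*d - 1)^2 = -1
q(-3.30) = 4.30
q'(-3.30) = -1.00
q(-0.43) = 1.43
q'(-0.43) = -1.00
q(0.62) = 0.38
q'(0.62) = -1.00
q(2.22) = -1.22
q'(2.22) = -1.00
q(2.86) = -1.86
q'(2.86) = -1.00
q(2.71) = -1.71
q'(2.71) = -1.00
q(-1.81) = 2.81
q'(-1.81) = -1.00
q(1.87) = -0.87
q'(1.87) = -1.00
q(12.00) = -11.00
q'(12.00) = -1.00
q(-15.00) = 16.00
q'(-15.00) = -1.00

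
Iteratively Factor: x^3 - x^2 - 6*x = (x + 2)*(x^2 - 3*x) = (x - 3)*(x + 2)*(x)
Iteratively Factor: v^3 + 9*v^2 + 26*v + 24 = (v + 3)*(v^2 + 6*v + 8) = (v + 2)*(v + 3)*(v + 4)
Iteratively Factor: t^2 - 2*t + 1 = (t - 1)*(t - 1)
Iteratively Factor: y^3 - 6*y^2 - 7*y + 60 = (y - 4)*(y^2 - 2*y - 15) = (y - 4)*(y + 3)*(y - 5)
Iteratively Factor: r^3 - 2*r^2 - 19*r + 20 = (r - 1)*(r^2 - r - 20) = (r - 1)*(r + 4)*(r - 5)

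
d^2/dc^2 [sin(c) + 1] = -sin(c)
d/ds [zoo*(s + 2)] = zoo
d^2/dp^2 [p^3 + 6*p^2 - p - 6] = 6*p + 12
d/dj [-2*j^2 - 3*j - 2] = -4*j - 3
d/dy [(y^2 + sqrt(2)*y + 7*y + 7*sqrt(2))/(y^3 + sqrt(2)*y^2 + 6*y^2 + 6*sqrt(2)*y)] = (-y^2 - 14*y - 42)/(y^2*(y^2 + 12*y + 36))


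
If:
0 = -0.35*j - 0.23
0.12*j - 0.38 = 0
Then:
No Solution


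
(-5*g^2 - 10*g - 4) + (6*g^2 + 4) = g^2 - 10*g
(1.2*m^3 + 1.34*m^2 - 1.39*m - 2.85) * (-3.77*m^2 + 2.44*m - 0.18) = -4.524*m^5 - 2.1238*m^4 + 8.2939*m^3 + 7.1117*m^2 - 6.7038*m + 0.513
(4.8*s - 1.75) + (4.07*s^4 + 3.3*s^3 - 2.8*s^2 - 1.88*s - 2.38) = 4.07*s^4 + 3.3*s^3 - 2.8*s^2 + 2.92*s - 4.13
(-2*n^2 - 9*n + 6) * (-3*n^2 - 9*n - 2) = 6*n^4 + 45*n^3 + 67*n^2 - 36*n - 12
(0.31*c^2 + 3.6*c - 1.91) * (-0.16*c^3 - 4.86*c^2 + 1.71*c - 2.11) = -0.0496*c^5 - 2.0826*c^4 - 16.6603*c^3 + 14.7845*c^2 - 10.8621*c + 4.0301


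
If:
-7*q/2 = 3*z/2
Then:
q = -3*z/7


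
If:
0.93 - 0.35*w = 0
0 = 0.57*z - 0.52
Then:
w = 2.66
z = 0.91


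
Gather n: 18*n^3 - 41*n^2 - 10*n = 18*n^3 - 41*n^2 - 10*n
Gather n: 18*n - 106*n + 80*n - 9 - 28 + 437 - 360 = 40 - 8*n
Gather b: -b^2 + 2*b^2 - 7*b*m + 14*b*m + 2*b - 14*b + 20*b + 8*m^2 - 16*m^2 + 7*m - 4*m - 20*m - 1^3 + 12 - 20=b^2 + b*(7*m + 8) - 8*m^2 - 17*m - 9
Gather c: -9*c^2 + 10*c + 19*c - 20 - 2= -9*c^2 + 29*c - 22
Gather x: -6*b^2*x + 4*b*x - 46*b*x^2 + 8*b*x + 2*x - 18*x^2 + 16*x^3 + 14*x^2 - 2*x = 16*x^3 + x^2*(-46*b - 4) + x*(-6*b^2 + 12*b)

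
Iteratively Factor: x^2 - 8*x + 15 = (x - 5)*(x - 3)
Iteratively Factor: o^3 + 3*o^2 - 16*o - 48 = (o + 3)*(o^2 - 16) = (o - 4)*(o + 3)*(o + 4)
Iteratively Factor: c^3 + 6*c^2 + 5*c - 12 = (c + 3)*(c^2 + 3*c - 4) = (c + 3)*(c + 4)*(c - 1)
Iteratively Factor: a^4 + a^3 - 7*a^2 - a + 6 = (a - 2)*(a^3 + 3*a^2 - a - 3) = (a - 2)*(a - 1)*(a^2 + 4*a + 3) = (a - 2)*(a - 1)*(a + 1)*(a + 3)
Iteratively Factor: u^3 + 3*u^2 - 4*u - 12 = (u - 2)*(u^2 + 5*u + 6) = (u - 2)*(u + 2)*(u + 3)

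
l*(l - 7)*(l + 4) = l^3 - 3*l^2 - 28*l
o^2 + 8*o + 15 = (o + 3)*(o + 5)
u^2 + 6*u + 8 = (u + 2)*(u + 4)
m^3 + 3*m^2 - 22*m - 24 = (m - 4)*(m + 1)*(m + 6)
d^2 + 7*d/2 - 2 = (d - 1/2)*(d + 4)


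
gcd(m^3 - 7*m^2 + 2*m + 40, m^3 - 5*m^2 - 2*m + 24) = m^2 - 2*m - 8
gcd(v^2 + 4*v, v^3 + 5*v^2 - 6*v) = v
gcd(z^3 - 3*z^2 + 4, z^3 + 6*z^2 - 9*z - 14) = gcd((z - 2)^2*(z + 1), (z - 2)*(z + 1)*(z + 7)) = z^2 - z - 2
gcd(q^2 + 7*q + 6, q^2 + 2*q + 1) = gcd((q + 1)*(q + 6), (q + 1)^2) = q + 1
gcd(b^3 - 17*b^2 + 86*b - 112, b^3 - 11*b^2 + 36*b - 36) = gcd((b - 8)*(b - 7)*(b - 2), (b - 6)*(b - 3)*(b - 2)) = b - 2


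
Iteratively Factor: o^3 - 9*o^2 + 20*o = (o)*(o^2 - 9*o + 20) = o*(o - 4)*(o - 5)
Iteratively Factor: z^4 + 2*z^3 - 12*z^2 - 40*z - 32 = (z + 2)*(z^3 - 12*z - 16) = (z + 2)^2*(z^2 - 2*z - 8) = (z + 2)^3*(z - 4)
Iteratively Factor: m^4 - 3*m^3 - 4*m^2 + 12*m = (m + 2)*(m^3 - 5*m^2 + 6*m) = (m - 2)*(m + 2)*(m^2 - 3*m) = (m - 3)*(m - 2)*(m + 2)*(m)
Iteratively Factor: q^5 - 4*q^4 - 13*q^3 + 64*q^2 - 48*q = (q + 4)*(q^4 - 8*q^3 + 19*q^2 - 12*q) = (q - 1)*(q + 4)*(q^3 - 7*q^2 + 12*q) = (q - 4)*(q - 1)*(q + 4)*(q^2 - 3*q) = (q - 4)*(q - 3)*(q - 1)*(q + 4)*(q)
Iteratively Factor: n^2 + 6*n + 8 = (n + 4)*(n + 2)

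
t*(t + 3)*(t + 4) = t^3 + 7*t^2 + 12*t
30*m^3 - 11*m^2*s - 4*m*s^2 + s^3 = (-5*m + s)*(-2*m + s)*(3*m + s)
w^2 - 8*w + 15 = (w - 5)*(w - 3)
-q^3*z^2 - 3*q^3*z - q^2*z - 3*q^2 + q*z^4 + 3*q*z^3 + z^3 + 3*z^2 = (-q + z)*(q + z)*(z + 3)*(q*z + 1)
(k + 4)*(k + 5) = k^2 + 9*k + 20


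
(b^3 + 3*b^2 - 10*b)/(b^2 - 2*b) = b + 5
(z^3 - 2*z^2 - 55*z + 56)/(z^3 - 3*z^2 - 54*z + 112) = (z - 1)/(z - 2)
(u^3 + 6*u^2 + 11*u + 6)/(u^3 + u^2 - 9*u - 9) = (u + 2)/(u - 3)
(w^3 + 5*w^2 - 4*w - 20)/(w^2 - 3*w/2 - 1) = 2*(w^2 + 7*w + 10)/(2*w + 1)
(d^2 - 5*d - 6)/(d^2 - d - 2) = (d - 6)/(d - 2)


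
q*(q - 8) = q^2 - 8*q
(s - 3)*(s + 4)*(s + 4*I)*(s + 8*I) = s^4 + s^3 + 12*I*s^3 - 44*s^2 + 12*I*s^2 - 32*s - 144*I*s + 384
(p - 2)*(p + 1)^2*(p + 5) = p^4 + 5*p^3 - 3*p^2 - 17*p - 10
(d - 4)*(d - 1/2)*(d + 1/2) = d^3 - 4*d^2 - d/4 + 1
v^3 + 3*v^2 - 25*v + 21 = (v - 3)*(v - 1)*(v + 7)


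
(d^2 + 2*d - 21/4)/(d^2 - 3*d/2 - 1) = (-4*d^2 - 8*d + 21)/(2*(-2*d^2 + 3*d + 2))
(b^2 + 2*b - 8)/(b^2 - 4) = (b + 4)/(b + 2)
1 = 1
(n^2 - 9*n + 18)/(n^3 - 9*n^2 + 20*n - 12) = (n - 3)/(n^2 - 3*n + 2)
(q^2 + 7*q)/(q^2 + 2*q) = (q + 7)/(q + 2)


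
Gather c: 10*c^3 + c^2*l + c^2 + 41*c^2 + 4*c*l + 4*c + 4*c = 10*c^3 + c^2*(l + 42) + c*(4*l + 8)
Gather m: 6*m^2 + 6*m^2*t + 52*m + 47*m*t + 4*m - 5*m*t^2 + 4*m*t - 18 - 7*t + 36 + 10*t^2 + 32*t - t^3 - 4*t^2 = m^2*(6*t + 6) + m*(-5*t^2 + 51*t + 56) - t^3 + 6*t^2 + 25*t + 18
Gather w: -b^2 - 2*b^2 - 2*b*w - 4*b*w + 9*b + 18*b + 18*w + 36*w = -3*b^2 + 27*b + w*(54 - 6*b)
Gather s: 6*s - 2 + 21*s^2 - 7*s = 21*s^2 - s - 2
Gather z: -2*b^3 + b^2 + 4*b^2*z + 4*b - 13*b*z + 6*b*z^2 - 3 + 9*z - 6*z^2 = -2*b^3 + b^2 + 4*b + z^2*(6*b - 6) + z*(4*b^2 - 13*b + 9) - 3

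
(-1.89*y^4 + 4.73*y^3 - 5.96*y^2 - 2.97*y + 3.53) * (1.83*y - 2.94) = -3.4587*y^5 + 14.2125*y^4 - 24.813*y^3 + 12.0873*y^2 + 15.1917*y - 10.3782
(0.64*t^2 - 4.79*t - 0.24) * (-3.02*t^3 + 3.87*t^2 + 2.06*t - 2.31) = -1.9328*t^5 + 16.9426*t^4 - 16.4941*t^3 - 12.2746*t^2 + 10.5705*t + 0.5544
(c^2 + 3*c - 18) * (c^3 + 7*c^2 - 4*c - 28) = c^5 + 10*c^4 - c^3 - 166*c^2 - 12*c + 504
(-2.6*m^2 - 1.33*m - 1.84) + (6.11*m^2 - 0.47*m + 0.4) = 3.51*m^2 - 1.8*m - 1.44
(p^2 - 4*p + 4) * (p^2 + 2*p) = p^4 - 2*p^3 - 4*p^2 + 8*p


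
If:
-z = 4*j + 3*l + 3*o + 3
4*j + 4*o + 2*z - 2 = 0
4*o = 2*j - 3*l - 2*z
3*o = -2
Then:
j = -1/6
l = -1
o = -2/3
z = 8/3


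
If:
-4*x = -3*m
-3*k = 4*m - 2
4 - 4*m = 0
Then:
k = -2/3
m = 1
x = 3/4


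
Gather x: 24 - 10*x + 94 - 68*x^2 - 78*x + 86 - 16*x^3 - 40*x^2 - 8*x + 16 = -16*x^3 - 108*x^2 - 96*x + 220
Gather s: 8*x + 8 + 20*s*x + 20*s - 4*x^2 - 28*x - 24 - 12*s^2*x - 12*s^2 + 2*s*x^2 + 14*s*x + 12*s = s^2*(-12*x - 12) + s*(2*x^2 + 34*x + 32) - 4*x^2 - 20*x - 16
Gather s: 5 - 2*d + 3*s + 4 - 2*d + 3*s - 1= -4*d + 6*s + 8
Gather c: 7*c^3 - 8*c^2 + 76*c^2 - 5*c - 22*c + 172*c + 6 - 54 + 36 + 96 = 7*c^3 + 68*c^2 + 145*c + 84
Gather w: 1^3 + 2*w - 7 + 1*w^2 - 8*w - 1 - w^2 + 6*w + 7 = 0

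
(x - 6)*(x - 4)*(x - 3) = x^3 - 13*x^2 + 54*x - 72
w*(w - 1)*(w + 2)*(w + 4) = w^4 + 5*w^3 + 2*w^2 - 8*w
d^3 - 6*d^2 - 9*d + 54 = (d - 6)*(d - 3)*(d + 3)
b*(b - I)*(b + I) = b^3 + b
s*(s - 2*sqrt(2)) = s^2 - 2*sqrt(2)*s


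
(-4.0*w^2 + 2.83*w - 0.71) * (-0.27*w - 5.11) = 1.08*w^3 + 19.6759*w^2 - 14.2696*w + 3.6281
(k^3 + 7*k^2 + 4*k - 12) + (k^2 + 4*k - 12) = k^3 + 8*k^2 + 8*k - 24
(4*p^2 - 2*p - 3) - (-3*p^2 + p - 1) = 7*p^2 - 3*p - 2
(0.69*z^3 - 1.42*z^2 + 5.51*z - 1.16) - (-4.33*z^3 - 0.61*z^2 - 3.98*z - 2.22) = 5.02*z^3 - 0.81*z^2 + 9.49*z + 1.06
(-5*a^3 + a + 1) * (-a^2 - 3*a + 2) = 5*a^5 + 15*a^4 - 11*a^3 - 4*a^2 - a + 2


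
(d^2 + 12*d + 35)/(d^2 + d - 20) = (d + 7)/(d - 4)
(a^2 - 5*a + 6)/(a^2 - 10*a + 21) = (a - 2)/(a - 7)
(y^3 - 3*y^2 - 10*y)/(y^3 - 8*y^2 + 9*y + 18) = y*(y^2 - 3*y - 10)/(y^3 - 8*y^2 + 9*y + 18)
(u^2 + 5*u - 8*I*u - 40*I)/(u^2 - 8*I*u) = (u + 5)/u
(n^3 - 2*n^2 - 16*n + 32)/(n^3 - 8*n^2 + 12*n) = (n^2 - 16)/(n*(n - 6))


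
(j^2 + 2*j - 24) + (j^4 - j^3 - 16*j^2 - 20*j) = j^4 - j^3 - 15*j^2 - 18*j - 24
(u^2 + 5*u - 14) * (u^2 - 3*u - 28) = u^4 + 2*u^3 - 57*u^2 - 98*u + 392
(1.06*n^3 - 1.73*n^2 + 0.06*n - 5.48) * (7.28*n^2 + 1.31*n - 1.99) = 7.7168*n^5 - 11.2058*n^4 - 3.9389*n^3 - 36.3731*n^2 - 7.2982*n + 10.9052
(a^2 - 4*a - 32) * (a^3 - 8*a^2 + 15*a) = a^5 - 12*a^4 + 15*a^3 + 196*a^2 - 480*a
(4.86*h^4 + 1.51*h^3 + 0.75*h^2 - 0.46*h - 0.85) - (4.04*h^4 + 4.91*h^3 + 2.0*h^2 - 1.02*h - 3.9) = 0.82*h^4 - 3.4*h^3 - 1.25*h^2 + 0.56*h + 3.05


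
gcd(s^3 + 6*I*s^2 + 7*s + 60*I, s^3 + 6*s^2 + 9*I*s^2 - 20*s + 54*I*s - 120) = s^2 + 9*I*s - 20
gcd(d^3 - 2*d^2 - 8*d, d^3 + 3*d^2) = d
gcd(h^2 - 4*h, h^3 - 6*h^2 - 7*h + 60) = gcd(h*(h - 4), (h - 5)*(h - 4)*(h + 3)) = h - 4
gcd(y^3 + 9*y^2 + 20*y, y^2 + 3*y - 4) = y + 4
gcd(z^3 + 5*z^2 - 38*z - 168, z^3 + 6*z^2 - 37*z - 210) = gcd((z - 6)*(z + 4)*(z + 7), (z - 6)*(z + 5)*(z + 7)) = z^2 + z - 42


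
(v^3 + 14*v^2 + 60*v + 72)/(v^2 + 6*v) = v + 8 + 12/v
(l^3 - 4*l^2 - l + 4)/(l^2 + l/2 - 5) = 2*(l^3 - 4*l^2 - l + 4)/(2*l^2 + l - 10)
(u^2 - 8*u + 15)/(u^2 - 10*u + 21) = (u - 5)/(u - 7)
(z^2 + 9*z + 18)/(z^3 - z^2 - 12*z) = (z + 6)/(z*(z - 4))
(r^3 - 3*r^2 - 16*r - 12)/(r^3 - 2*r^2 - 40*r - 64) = (r^2 - 5*r - 6)/(r^2 - 4*r - 32)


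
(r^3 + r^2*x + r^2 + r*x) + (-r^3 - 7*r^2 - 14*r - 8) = r^2*x - 6*r^2 + r*x - 14*r - 8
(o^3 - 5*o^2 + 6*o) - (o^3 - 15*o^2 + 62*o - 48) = 10*o^2 - 56*o + 48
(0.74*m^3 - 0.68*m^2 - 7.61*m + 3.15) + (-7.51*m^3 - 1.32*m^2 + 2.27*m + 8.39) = -6.77*m^3 - 2.0*m^2 - 5.34*m + 11.54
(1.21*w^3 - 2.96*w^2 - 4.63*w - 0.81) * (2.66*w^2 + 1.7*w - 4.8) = 3.2186*w^5 - 5.8166*w^4 - 23.1558*w^3 + 4.1824*w^2 + 20.847*w + 3.888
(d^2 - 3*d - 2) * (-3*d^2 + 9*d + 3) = -3*d^4 + 18*d^3 - 18*d^2 - 27*d - 6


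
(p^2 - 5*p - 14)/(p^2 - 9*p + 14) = (p + 2)/(p - 2)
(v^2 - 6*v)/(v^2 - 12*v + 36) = v/(v - 6)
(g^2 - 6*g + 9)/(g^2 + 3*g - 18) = (g - 3)/(g + 6)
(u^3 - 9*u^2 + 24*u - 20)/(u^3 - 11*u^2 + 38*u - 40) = (u - 2)/(u - 4)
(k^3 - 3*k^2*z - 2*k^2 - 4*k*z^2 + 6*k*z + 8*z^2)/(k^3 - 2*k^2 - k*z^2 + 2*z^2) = (-k + 4*z)/(-k + z)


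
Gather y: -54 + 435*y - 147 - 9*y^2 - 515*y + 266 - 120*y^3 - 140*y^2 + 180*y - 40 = -120*y^3 - 149*y^2 + 100*y + 25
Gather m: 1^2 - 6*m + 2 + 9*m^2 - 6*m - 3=9*m^2 - 12*m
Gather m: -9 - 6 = -15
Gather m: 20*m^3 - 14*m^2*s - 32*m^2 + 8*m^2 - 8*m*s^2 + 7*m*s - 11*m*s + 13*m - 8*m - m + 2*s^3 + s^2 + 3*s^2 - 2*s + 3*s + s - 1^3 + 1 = 20*m^3 + m^2*(-14*s - 24) + m*(-8*s^2 - 4*s + 4) + 2*s^3 + 4*s^2 + 2*s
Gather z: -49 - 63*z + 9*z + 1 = -54*z - 48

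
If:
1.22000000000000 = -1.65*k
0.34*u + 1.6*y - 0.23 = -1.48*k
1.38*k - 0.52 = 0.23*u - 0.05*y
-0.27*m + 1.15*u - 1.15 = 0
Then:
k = -0.74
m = -30.79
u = -6.23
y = 2.15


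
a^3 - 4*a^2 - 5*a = a*(a - 5)*(a + 1)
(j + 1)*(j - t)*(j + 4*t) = j^3 + 3*j^2*t + j^2 - 4*j*t^2 + 3*j*t - 4*t^2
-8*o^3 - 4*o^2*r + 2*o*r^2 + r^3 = (-2*o + r)*(2*o + r)^2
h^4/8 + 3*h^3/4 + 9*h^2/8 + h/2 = h*(h/4 + 1)*(h/2 + 1/2)*(h + 1)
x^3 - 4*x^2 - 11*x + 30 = (x - 5)*(x - 2)*(x + 3)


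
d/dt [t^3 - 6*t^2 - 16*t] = 3*t^2 - 12*t - 16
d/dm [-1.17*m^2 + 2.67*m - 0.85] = 2.67 - 2.34*m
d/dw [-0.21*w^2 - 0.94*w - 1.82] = -0.42*w - 0.94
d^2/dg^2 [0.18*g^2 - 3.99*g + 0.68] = 0.360000000000000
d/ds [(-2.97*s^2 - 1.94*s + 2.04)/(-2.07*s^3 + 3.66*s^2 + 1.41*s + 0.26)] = (-6.1479*s^4 - 8.0316*s^3 + 15.5811*s^2 - 16.4772*s - 3.3808)/(4.2849*s^6 - 15.1524*s^5 + 7.5582*s^4 + 9.2448*s^3 + 3.8913*s^2 + 0.7332*s + 0.0676)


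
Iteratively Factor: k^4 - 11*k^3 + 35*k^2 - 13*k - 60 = (k - 3)*(k^3 - 8*k^2 + 11*k + 20) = (k - 4)*(k - 3)*(k^2 - 4*k - 5) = (k - 5)*(k - 4)*(k - 3)*(k + 1)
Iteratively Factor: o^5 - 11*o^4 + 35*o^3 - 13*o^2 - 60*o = (o - 3)*(o^4 - 8*o^3 + 11*o^2 + 20*o) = (o - 4)*(o - 3)*(o^3 - 4*o^2 - 5*o) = o*(o - 4)*(o - 3)*(o^2 - 4*o - 5) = o*(o - 5)*(o - 4)*(o - 3)*(o + 1)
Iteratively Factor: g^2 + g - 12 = (g - 3)*(g + 4)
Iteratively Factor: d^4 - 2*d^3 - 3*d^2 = (d - 3)*(d^3 + d^2) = d*(d - 3)*(d^2 + d) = d*(d - 3)*(d + 1)*(d)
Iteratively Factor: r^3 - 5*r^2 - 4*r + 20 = (r - 2)*(r^2 - 3*r - 10) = (r - 2)*(r + 2)*(r - 5)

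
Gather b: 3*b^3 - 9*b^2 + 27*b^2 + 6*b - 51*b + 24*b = 3*b^3 + 18*b^2 - 21*b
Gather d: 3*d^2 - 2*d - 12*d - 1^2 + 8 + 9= 3*d^2 - 14*d + 16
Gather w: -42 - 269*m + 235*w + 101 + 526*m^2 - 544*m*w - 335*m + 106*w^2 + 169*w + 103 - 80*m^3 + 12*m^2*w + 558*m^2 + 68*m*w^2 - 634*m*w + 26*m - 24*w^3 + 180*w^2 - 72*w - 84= -80*m^3 + 1084*m^2 - 578*m - 24*w^3 + w^2*(68*m + 286) + w*(12*m^2 - 1178*m + 332) + 78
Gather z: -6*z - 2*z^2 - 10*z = -2*z^2 - 16*z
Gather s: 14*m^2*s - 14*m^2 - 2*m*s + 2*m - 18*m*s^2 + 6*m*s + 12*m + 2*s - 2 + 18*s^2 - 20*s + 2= -14*m^2 + 14*m + s^2*(18 - 18*m) + s*(14*m^2 + 4*m - 18)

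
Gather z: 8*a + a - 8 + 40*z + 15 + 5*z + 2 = 9*a + 45*z + 9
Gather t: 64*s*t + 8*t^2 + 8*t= 8*t^2 + t*(64*s + 8)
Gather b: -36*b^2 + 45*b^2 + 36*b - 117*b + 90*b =9*b^2 + 9*b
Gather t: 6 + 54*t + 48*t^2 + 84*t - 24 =48*t^2 + 138*t - 18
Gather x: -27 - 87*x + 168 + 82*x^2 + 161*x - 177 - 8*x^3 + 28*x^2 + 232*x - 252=-8*x^3 + 110*x^2 + 306*x - 288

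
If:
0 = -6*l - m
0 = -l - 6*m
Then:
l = 0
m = 0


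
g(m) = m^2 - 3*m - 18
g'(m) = 2*m - 3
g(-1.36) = -12.07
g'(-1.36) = -5.72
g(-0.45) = -16.45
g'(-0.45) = -3.90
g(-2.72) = -2.44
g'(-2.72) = -8.44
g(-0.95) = -14.25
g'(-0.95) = -4.90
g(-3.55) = 5.25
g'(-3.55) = -10.10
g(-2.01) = -7.93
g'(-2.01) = -7.02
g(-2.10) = -7.29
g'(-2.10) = -7.20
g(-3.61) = 5.86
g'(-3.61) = -10.22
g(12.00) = 90.00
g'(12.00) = 21.00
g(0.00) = -18.00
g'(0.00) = -3.00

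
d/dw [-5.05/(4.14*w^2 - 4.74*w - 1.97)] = (41.814*w - 23.937)/(-4.14*w^2 + 4.74*w + 1.97)^2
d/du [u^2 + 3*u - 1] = 2*u + 3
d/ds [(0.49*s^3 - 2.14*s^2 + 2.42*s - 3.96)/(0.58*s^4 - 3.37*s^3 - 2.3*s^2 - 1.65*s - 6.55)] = (-0.2842*s^6 + 2.4824*s^5 - 12.5496*s^4 + 23.881*s^3 - 40.5671*s^2 + 9.81800000000001*s - 22.385)/(0.3364*s^8 - 3.9092*s^7 + 8.6889*s^6 + 13.588*s^5 + 8.813*s^4 + 51.737*s^3 + 32.8525*s^2 + 21.615*s + 42.9025)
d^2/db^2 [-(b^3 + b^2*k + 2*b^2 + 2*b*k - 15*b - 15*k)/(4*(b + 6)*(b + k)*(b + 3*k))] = (3*b^3*k + 4*b^3 + 54*b^2*k + 45*b^2 + 243*b*k + 270*b - 81*k^2 + 486*k + 540)/(2*(b^6 + 9*b^5*k + 18*b^5 + 27*b^4*k^2 + 162*b^4*k + 108*b^4 + 27*b^3*k^3 + 486*b^3*k^2 + 972*b^3*k + 216*b^3 + 486*b^2*k^3 + 2916*b^2*k^2 + 1944*b^2*k + 2916*b*k^3 + 5832*b*k^2 + 5832*k^3))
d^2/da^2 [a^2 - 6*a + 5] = 2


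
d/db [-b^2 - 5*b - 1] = -2*b - 5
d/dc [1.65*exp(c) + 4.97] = 1.65*exp(c)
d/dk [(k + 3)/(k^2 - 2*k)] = (-k^2 - 6*k + 6)/(k^2*(k^2 - 4*k + 4))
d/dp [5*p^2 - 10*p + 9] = 10*p - 10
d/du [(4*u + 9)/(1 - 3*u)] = 31/(3*u - 1)^2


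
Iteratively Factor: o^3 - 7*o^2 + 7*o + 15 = (o - 3)*(o^2 - 4*o - 5) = (o - 5)*(o - 3)*(o + 1)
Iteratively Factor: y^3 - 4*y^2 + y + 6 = (y - 3)*(y^2 - y - 2) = (y - 3)*(y - 2)*(y + 1)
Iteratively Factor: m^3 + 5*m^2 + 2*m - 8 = (m - 1)*(m^2 + 6*m + 8) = (m - 1)*(m + 2)*(m + 4)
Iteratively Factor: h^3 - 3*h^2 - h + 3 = (h - 1)*(h^2 - 2*h - 3) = (h - 3)*(h - 1)*(h + 1)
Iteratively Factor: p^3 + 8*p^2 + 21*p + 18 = (p + 3)*(p^2 + 5*p + 6) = (p + 3)^2*(p + 2)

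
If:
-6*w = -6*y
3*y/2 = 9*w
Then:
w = 0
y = 0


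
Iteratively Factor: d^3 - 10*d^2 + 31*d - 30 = (d - 2)*(d^2 - 8*d + 15) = (d - 3)*(d - 2)*(d - 5)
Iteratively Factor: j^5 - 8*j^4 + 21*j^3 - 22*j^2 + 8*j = (j - 1)*(j^4 - 7*j^3 + 14*j^2 - 8*j) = (j - 1)^2*(j^3 - 6*j^2 + 8*j) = (j - 2)*(j - 1)^2*(j^2 - 4*j) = (j - 4)*(j - 2)*(j - 1)^2*(j)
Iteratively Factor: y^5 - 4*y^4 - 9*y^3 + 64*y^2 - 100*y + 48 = (y - 1)*(y^4 - 3*y^3 - 12*y^2 + 52*y - 48) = (y - 2)*(y - 1)*(y^3 - y^2 - 14*y + 24) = (y - 3)*(y - 2)*(y - 1)*(y^2 + 2*y - 8) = (y - 3)*(y - 2)*(y - 1)*(y + 4)*(y - 2)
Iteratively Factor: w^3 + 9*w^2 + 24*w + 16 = (w + 1)*(w^2 + 8*w + 16) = (w + 1)*(w + 4)*(w + 4)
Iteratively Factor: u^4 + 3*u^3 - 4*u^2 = (u + 4)*(u^3 - u^2) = u*(u + 4)*(u^2 - u) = u^2*(u + 4)*(u - 1)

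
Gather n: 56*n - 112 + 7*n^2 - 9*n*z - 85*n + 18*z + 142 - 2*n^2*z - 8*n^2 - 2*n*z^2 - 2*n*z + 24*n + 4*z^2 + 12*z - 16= n^2*(-2*z - 1) + n*(-2*z^2 - 11*z - 5) + 4*z^2 + 30*z + 14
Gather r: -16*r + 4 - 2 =2 - 16*r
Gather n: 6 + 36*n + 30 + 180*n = 216*n + 36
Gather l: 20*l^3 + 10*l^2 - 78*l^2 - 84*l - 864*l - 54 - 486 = 20*l^3 - 68*l^2 - 948*l - 540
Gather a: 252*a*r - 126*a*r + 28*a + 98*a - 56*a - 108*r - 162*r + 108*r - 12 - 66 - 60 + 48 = a*(126*r + 70) - 162*r - 90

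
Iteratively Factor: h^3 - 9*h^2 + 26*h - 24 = (h - 4)*(h^2 - 5*h + 6) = (h - 4)*(h - 2)*(h - 3)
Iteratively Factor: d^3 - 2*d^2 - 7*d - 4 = (d + 1)*(d^2 - 3*d - 4) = (d - 4)*(d + 1)*(d + 1)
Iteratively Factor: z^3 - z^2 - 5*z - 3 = (z + 1)*(z^2 - 2*z - 3) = (z - 3)*(z + 1)*(z + 1)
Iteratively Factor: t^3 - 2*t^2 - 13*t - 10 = (t + 2)*(t^2 - 4*t - 5) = (t - 5)*(t + 2)*(t + 1)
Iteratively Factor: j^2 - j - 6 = (j - 3)*(j + 2)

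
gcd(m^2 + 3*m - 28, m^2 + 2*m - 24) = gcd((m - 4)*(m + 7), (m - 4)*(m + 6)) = m - 4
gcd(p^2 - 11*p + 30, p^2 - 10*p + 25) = p - 5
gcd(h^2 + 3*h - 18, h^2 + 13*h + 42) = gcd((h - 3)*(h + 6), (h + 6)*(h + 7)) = h + 6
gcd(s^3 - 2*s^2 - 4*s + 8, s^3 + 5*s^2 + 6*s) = s + 2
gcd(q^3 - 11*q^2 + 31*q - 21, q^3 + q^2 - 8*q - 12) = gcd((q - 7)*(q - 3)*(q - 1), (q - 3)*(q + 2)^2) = q - 3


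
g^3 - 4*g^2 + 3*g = g*(g - 3)*(g - 1)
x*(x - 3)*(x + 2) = x^3 - x^2 - 6*x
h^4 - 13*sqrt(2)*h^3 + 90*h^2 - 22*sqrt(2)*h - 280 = (h - 7*sqrt(2))*(h - 5*sqrt(2))*(h - 2*sqrt(2))*(h + sqrt(2))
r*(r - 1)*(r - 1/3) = r^3 - 4*r^2/3 + r/3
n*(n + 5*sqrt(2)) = n^2 + 5*sqrt(2)*n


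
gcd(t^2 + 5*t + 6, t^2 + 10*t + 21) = t + 3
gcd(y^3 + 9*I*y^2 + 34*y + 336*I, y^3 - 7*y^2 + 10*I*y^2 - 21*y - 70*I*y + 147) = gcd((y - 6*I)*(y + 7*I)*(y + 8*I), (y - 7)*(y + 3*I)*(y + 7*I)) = y + 7*I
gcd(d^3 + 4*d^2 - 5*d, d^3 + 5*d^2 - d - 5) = d^2 + 4*d - 5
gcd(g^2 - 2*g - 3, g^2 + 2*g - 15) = g - 3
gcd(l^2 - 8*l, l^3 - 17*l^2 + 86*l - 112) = l - 8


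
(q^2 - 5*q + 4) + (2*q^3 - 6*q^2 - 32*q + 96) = 2*q^3 - 5*q^2 - 37*q + 100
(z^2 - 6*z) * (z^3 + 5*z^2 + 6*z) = z^5 - z^4 - 24*z^3 - 36*z^2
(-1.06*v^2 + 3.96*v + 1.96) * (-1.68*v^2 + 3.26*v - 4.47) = 1.7808*v^4 - 10.1084*v^3 + 14.355*v^2 - 11.3116*v - 8.7612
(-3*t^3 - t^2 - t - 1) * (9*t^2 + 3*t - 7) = -27*t^5 - 18*t^4 + 9*t^3 - 5*t^2 + 4*t + 7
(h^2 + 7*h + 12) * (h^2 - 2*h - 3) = h^4 + 5*h^3 - 5*h^2 - 45*h - 36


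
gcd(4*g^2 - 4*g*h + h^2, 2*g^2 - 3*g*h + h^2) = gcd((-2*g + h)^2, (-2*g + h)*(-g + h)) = 2*g - h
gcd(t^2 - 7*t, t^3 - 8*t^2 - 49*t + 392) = t - 7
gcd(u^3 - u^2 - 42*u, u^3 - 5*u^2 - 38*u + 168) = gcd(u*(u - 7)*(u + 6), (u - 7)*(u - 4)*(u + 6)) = u^2 - u - 42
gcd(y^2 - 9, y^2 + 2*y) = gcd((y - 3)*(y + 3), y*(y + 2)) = 1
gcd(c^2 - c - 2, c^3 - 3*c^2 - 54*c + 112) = c - 2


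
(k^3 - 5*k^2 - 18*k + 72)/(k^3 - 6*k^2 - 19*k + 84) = (k - 6)/(k - 7)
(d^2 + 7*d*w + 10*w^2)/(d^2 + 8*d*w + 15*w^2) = (d + 2*w)/(d + 3*w)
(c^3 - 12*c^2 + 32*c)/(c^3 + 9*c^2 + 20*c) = (c^2 - 12*c + 32)/(c^2 + 9*c + 20)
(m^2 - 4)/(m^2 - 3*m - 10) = (m - 2)/(m - 5)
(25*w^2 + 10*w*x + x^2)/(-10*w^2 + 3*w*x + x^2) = (5*w + x)/(-2*w + x)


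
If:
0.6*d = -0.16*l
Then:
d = -0.266666666666667*l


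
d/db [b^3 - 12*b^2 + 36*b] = 3*b^2 - 24*b + 36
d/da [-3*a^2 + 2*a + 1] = 2 - 6*a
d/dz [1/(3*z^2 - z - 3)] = (1 - 6*z)/(-3*z^2 + z + 3)^2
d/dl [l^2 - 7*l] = 2*l - 7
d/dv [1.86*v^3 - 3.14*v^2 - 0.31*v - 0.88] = 5.58*v^2 - 6.28*v - 0.31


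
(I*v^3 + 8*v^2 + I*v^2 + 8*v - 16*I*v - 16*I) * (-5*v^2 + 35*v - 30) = -5*I*v^5 - 40*v^4 + 30*I*v^4 + 240*v^3 + 85*I*v^3 + 40*v^2 - 510*I*v^2 - 240*v - 80*I*v + 480*I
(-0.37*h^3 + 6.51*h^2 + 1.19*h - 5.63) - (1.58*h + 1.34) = -0.37*h^3 + 6.51*h^2 - 0.39*h - 6.97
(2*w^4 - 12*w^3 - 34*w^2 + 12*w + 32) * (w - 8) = 2*w^5 - 28*w^4 + 62*w^3 + 284*w^2 - 64*w - 256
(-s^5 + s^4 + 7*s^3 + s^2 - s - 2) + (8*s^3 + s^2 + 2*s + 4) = -s^5 + s^4 + 15*s^3 + 2*s^2 + s + 2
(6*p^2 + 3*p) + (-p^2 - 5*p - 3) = 5*p^2 - 2*p - 3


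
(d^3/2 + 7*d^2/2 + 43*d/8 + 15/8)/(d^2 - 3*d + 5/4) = (4*d^3 + 28*d^2 + 43*d + 15)/(2*(4*d^2 - 12*d + 5))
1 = 1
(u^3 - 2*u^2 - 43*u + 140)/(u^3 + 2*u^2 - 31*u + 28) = (u - 5)/(u - 1)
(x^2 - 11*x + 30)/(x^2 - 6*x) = (x - 5)/x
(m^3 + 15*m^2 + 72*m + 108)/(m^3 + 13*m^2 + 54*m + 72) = (m + 6)/(m + 4)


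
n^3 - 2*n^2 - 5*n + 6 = (n - 3)*(n - 1)*(n + 2)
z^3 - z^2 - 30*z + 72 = (z - 4)*(z - 3)*(z + 6)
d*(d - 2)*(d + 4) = d^3 + 2*d^2 - 8*d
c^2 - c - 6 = (c - 3)*(c + 2)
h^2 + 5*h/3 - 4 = (h - 4/3)*(h + 3)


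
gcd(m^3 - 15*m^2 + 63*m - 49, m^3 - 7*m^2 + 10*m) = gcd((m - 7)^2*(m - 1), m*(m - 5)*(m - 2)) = 1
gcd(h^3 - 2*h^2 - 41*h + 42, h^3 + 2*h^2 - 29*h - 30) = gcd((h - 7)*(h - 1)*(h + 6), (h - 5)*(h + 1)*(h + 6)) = h + 6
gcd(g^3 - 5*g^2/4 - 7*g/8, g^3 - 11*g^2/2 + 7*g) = g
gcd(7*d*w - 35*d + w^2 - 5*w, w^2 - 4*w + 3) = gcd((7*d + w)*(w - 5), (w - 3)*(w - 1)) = 1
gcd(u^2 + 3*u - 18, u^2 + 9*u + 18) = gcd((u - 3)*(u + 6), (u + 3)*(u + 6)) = u + 6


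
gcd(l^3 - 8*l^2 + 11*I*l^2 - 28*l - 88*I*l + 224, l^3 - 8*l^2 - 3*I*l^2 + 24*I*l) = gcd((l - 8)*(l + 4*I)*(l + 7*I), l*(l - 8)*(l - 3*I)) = l - 8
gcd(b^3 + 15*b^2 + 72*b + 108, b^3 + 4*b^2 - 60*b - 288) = b^2 + 12*b + 36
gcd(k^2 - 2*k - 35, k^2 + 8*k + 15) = k + 5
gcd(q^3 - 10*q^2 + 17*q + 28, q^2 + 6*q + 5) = q + 1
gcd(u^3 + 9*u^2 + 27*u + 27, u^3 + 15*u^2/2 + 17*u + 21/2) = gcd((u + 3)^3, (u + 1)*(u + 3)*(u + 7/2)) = u + 3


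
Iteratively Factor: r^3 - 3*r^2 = (r)*(r^2 - 3*r) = r^2*(r - 3)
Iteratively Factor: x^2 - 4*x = (x)*(x - 4)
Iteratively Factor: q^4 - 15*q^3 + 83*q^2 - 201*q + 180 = (q - 4)*(q^3 - 11*q^2 + 39*q - 45) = (q - 4)*(q - 3)*(q^2 - 8*q + 15) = (q - 5)*(q - 4)*(q - 3)*(q - 3)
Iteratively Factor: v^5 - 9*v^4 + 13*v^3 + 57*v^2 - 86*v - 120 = (v - 3)*(v^4 - 6*v^3 - 5*v^2 + 42*v + 40) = (v - 5)*(v - 3)*(v^3 - v^2 - 10*v - 8) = (v - 5)*(v - 4)*(v - 3)*(v^2 + 3*v + 2) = (v - 5)*(v - 4)*(v - 3)*(v + 2)*(v + 1)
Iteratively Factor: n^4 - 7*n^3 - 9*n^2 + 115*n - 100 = (n - 1)*(n^3 - 6*n^2 - 15*n + 100) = (n - 1)*(n + 4)*(n^2 - 10*n + 25) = (n - 5)*(n - 1)*(n + 4)*(n - 5)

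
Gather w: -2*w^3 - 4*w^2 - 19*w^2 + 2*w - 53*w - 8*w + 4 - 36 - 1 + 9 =-2*w^3 - 23*w^2 - 59*w - 24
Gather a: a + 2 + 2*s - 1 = a + 2*s + 1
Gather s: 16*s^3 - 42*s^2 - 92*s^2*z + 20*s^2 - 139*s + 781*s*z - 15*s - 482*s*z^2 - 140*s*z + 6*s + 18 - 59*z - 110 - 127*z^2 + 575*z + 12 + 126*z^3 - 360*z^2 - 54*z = 16*s^3 + s^2*(-92*z - 22) + s*(-482*z^2 + 641*z - 148) + 126*z^3 - 487*z^2 + 462*z - 80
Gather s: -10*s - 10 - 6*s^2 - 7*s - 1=-6*s^2 - 17*s - 11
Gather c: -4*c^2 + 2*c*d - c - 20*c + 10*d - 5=-4*c^2 + c*(2*d - 21) + 10*d - 5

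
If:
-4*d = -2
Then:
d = 1/2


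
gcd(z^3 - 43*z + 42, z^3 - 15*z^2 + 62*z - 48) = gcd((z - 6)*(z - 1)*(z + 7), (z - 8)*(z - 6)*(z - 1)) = z^2 - 7*z + 6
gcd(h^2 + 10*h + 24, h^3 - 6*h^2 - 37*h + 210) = h + 6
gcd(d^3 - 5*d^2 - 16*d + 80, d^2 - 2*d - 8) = d - 4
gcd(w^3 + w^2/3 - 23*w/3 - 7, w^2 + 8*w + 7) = w + 1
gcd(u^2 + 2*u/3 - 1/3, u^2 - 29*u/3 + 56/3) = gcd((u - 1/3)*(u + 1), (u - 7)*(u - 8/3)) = 1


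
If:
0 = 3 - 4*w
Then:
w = 3/4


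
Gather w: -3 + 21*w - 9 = 21*w - 12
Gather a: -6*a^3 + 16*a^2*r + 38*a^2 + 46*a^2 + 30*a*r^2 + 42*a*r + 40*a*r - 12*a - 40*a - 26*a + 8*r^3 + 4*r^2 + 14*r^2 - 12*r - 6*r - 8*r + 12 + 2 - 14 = -6*a^3 + a^2*(16*r + 84) + a*(30*r^2 + 82*r - 78) + 8*r^3 + 18*r^2 - 26*r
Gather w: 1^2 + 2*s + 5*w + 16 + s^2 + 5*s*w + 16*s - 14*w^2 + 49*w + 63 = s^2 + 18*s - 14*w^2 + w*(5*s + 54) + 80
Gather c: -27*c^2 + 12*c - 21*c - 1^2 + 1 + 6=-27*c^2 - 9*c + 6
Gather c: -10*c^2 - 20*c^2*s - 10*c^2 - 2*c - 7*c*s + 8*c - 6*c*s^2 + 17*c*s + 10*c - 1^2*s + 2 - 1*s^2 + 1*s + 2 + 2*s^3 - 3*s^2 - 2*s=c^2*(-20*s - 20) + c*(-6*s^2 + 10*s + 16) + 2*s^3 - 4*s^2 - 2*s + 4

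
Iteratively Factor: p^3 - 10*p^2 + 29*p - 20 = (p - 1)*(p^2 - 9*p + 20) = (p - 5)*(p - 1)*(p - 4)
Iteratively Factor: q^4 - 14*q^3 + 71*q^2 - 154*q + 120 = (q - 2)*(q^3 - 12*q^2 + 47*q - 60) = (q - 5)*(q - 2)*(q^2 - 7*q + 12) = (q - 5)*(q - 3)*(q - 2)*(q - 4)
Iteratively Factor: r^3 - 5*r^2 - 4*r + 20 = (r - 2)*(r^2 - 3*r - 10) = (r - 5)*(r - 2)*(r + 2)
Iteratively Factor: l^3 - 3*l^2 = (l - 3)*(l^2) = l*(l - 3)*(l)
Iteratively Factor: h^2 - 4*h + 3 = (h - 3)*(h - 1)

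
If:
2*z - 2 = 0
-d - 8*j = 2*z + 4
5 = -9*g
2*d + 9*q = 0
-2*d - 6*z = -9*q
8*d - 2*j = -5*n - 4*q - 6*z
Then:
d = -3/2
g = -5/9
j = -9/16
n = 17/24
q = 1/3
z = 1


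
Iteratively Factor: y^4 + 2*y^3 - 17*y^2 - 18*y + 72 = (y - 2)*(y^3 + 4*y^2 - 9*y - 36) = (y - 3)*(y - 2)*(y^2 + 7*y + 12) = (y - 3)*(y - 2)*(y + 3)*(y + 4)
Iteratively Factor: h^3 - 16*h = (h + 4)*(h^2 - 4*h) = (h - 4)*(h + 4)*(h)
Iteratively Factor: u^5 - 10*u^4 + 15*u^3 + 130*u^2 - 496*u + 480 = (u - 2)*(u^4 - 8*u^3 - u^2 + 128*u - 240) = (u - 4)*(u - 2)*(u^3 - 4*u^2 - 17*u + 60) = (u - 5)*(u - 4)*(u - 2)*(u^2 + u - 12) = (u - 5)*(u - 4)*(u - 3)*(u - 2)*(u + 4)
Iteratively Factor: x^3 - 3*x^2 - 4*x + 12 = (x - 2)*(x^2 - x - 6) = (x - 3)*(x - 2)*(x + 2)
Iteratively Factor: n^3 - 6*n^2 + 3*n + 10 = (n + 1)*(n^2 - 7*n + 10) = (n - 2)*(n + 1)*(n - 5)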